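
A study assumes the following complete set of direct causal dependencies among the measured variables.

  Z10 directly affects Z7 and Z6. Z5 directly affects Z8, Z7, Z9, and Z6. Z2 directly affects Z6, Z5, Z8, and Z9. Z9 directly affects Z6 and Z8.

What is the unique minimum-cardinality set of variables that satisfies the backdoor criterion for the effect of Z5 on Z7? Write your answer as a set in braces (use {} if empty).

Variables eligible for adjustment (non-descendants of Z5, excluding Z5 and Z7): {Z10, Z2}.
Backdoor paths from Z5 to Z7:
  P1: Z5 <- Z2 -> Z9 -> Z6 <- Z10 -> Z7
  P2: Z5 <- Z2 -> Z6 <- Z10 -> Z7
  P3: Z5 <- Z2 -> Z8 <- Z9 -> Z6 <- Z10 -> Z7
Each backdoor path contains an unconditioned collider, so every path is already blocked with the empty conditioning set:
  P1: blocked at collider Z6 (neither it nor any descendant is in the conditioning set).
  P2: blocked at collider Z6 (neither it nor any descendant is in the conditioning set).
  P3: blocked at collider Z8 (neither it nor any descendant is in the conditioning set).
The empty set is therefore the unique smallest valid set.

{}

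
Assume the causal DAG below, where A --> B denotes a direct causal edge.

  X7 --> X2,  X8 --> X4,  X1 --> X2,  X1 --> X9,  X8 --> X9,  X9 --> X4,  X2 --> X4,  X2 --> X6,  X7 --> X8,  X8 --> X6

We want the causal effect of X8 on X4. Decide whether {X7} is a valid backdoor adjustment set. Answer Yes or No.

Yes

Backdoor paths from X8 to X4 (paths whose first edge points into X8):
  P1: X8 <- X7 -> X2 <- X1 -> X9 -> X4
  P2: X8 <- X7 -> X2 -> X4
Condition 1 (no descendant of X8 in the set): holds — descendants of X8 are {X4, X6, X9}; none are in {X7}.
Condition 2 (every backdoor path blocked by {X7}):
  P1: blocked at fork node X7 ∈ conditioning set.
  P2: blocked at fork node X7 ∈ conditioning set.
{X7} satisfies the backdoor criterion.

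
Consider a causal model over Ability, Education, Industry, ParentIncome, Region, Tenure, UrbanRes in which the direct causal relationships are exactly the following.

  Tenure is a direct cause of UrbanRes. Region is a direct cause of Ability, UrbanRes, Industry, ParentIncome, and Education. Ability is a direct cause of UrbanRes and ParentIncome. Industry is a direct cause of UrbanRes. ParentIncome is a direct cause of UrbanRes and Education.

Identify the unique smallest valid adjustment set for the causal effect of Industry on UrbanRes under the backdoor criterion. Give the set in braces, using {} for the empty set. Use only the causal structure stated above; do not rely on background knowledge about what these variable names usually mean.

Variables eligible for adjustment (non-descendants of Industry, excluding Industry and UrbanRes): {Ability, Education, ParentIncome, Region, Tenure}.
Backdoor paths from Industry to UrbanRes:
  P1: Industry <- Region -> Ability -> ParentIncome -> UrbanRes
  P2: Industry <- Region -> Ability -> UrbanRes
  P3: Industry <- Region -> ParentIncome <- Ability -> UrbanRes
  P4: Industry <- Region -> ParentIncome -> UrbanRes
  P5: Industry <- Region -> Education <- ParentIncome <- Ability -> UrbanRes
  P6: Industry <- Region -> Education <- ParentIncome -> UrbanRes
  P7: Industry <- Region -> UrbanRes
The empty set is not sufficient: P1 (Industry <- Region -> Ability -> ParentIncome -> UrbanRes) has no collider blocking it and no conditioned non-collider, so it is open.
Try {Region}:
  P1: blocked at fork node Region ∈ conditioning set.
  P2: blocked at fork node Region ∈ conditioning set.
  P3: blocked at fork node Region ∈ conditioning set.
  P4: blocked at fork node Region ∈ conditioning set.
  P5: blocked at fork node Region ∈ conditioning set.
  P6: blocked at fork node Region ∈ conditioning set.
  P7: blocked at fork node Region ∈ conditioning set.
{Region} contains no descendant of Industry and blocks every backdoor path.
No other singleton works — e.g. {Ability} leaves P4 open — so {Region} is the unique smallest valid adjustment set.

{Region}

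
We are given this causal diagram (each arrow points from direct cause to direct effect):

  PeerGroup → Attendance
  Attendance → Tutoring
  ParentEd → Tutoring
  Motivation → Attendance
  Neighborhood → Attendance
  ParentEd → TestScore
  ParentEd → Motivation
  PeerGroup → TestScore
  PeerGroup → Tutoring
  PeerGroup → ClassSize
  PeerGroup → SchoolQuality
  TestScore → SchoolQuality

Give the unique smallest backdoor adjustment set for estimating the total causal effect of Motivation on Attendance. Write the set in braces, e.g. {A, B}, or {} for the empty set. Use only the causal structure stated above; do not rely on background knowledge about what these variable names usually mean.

{}

Variables eligible for adjustment (non-descendants of Motivation, excluding Motivation and Attendance): {ClassSize, Neighborhood, ParentEd, PeerGroup, SchoolQuality, TestScore}.
Backdoor paths from Motivation to Attendance:
  P1: Motivation <- ParentEd -> TestScore <- PeerGroup -> Attendance
  P2: Motivation <- ParentEd -> TestScore <- PeerGroup -> Tutoring <- Attendance
  P3: Motivation <- ParentEd -> TestScore -> SchoolQuality <- PeerGroup -> Attendance
  P4: Motivation <- ParentEd -> TestScore -> SchoolQuality <- PeerGroup -> Tutoring <- Attendance
  P5: Motivation <- ParentEd -> Tutoring <- PeerGroup -> Attendance
  P6: Motivation <- ParentEd -> Tutoring <- Attendance
Each backdoor path contains an unconditioned collider, so every path is already blocked with the empty conditioning set:
  P1: blocked at collider TestScore (neither it nor any descendant is in the conditioning set).
  P2: blocked at collider TestScore (neither it nor any descendant is in the conditioning set).
  P3: blocked at collider SchoolQuality (neither it nor any descendant is in the conditioning set).
  P4: blocked at collider SchoolQuality (neither it nor any descendant is in the conditioning set).
  P5: blocked at collider Tutoring (neither it nor any descendant is in the conditioning set).
  P6: blocked at collider Tutoring (neither it nor any descendant is in the conditioning set).
The empty set is therefore the unique smallest valid set.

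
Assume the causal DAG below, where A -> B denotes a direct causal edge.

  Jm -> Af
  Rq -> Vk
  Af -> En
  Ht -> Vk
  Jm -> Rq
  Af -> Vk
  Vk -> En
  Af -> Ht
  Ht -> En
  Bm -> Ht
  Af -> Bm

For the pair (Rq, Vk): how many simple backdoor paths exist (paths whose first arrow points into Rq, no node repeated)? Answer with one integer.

A backdoor path from Rq to Vk is any simple undirected path whose first edge points into Rq (i.e. leaves Rq via a parent).
Parents of Rq: {Jm}.
Enumerating:
  P1: Rq <- Jm -> Af -> Bm -> Ht -> Vk
  P2: Rq <- Jm -> Af -> Bm -> Ht -> En <- Vk
  P3: Rq <- Jm -> Af -> Ht -> Vk
  P4: Rq <- Jm -> Af -> Ht -> En <- Vk
  P5: Rq <- Jm -> Af -> Vk
  P6: Rq <- Jm -> Af -> En <- Ht -> Vk
  P7: Rq <- Jm -> Af -> En <- Vk
That exhausts the simple backdoor paths. Count: 7.

7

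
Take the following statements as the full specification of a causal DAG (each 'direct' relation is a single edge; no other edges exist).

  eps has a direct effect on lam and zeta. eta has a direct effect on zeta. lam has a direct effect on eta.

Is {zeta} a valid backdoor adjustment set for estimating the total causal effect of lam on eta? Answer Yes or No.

Backdoor paths from lam to eta (paths whose first edge points into lam):
  P1: lam <- eps -> zeta <- eta
Condition 1 (no descendant of lam in the set): FAILS — zeta is a descendant of lam.
Condition 2 (every backdoor path blocked by {zeta}):
  P1: open — collider(s) zeta are conditioned on (or have a conditioned descendant) and no non-collider on the path is in the set.
{zeta} does not satisfy the backdoor criterion.

No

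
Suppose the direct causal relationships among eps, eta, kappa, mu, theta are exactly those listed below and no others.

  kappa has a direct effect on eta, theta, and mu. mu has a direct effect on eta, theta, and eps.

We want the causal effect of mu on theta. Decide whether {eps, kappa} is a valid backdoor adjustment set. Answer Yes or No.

No

Backdoor paths from mu to theta (paths whose first edge points into mu):
  P1: mu <- kappa -> theta
Condition 1 (no descendant of mu in the set): FAILS — eps is a descendant of mu.
Condition 2 (every backdoor path blocked by {eps, kappa}):
  P1: blocked at fork node kappa ∈ conditioning set.
{eps, kappa} does not satisfy the backdoor criterion.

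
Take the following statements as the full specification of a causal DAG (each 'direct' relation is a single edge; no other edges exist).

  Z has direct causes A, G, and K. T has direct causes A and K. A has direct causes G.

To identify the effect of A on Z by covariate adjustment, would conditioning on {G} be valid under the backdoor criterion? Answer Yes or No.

Yes

Backdoor paths from A to Z (paths whose first edge points into A):
  P1: A <- G -> Z
Condition 1 (no descendant of A in the set): holds — descendants of A are {T, Z}; none are in {G}.
Condition 2 (every backdoor path blocked by {G}):
  P1: blocked at fork node G ∈ conditioning set.
{G} satisfies the backdoor criterion.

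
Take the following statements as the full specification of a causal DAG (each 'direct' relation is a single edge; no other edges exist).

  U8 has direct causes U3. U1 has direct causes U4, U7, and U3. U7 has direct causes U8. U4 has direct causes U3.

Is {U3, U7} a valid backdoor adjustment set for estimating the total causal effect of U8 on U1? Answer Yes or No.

Backdoor paths from U8 to U1 (paths whose first edge points into U8):
  P1: U8 <- U3 -> U4 -> U1
  P2: U8 <- U3 -> U1
Condition 1 (no descendant of U8 in the set): FAILS — U7 is a descendant of U8.
Condition 2 (every backdoor path blocked by {U3, U7}):
  P1: blocked at fork node U3 ∈ conditioning set.
  P2: blocked at fork node U3 ∈ conditioning set.
{U3, U7} does not satisfy the backdoor criterion.

No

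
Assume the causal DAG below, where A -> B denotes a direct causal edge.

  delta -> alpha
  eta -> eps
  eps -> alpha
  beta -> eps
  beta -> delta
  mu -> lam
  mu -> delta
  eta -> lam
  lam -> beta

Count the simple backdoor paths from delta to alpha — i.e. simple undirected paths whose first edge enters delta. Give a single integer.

A backdoor path from delta to alpha is any simple undirected path whose first edge points into delta (i.e. leaves delta via a parent).
Parents of delta: {beta, mu}.
Enumerating:
  P1: delta <- mu -> lam <- eta -> eps -> alpha
  P2: delta <- mu -> lam -> beta -> eps -> alpha
  P3: delta <- beta <- lam <- eta -> eps -> alpha
  P4: delta <- beta -> eps -> alpha
That exhausts the simple backdoor paths. Count: 4.

4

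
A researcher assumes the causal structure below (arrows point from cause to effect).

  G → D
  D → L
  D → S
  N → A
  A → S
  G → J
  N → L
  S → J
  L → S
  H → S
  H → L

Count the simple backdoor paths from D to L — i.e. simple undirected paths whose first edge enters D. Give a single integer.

3

A backdoor path from D to L is any simple undirected path whose first edge points into D (i.e. leaves D via a parent).
Parents of D: {G}.
Enumerating:
  P1: D <- G -> J <- S <- H -> L
  P2: D <- G -> J <- S <- L
  P3: D <- G -> J <- S <- A <- N -> L
That exhausts the simple backdoor paths. Count: 3.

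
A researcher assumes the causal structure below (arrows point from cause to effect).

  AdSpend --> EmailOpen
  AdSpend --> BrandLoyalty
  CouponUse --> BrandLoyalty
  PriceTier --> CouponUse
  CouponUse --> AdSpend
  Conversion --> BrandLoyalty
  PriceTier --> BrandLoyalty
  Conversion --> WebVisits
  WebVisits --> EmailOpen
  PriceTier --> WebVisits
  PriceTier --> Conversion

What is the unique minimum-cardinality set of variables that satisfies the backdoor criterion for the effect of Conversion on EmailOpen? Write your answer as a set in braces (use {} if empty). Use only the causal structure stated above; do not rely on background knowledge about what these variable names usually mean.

{PriceTier}

Variables eligible for adjustment (non-descendants of Conversion, excluding Conversion and EmailOpen): {AdSpend, CouponUse, PriceTier}.
Backdoor paths from Conversion to EmailOpen:
  P1: Conversion <- PriceTier -> CouponUse -> AdSpend -> EmailOpen
  P2: Conversion <- PriceTier -> CouponUse -> BrandLoyalty <- AdSpend -> EmailOpen
  P3: Conversion <- PriceTier -> BrandLoyalty <- CouponUse -> AdSpend -> EmailOpen
  P4: Conversion <- PriceTier -> BrandLoyalty <- AdSpend -> EmailOpen
  P5: Conversion <- PriceTier -> WebVisits -> EmailOpen
The empty set is not sufficient: P1 (Conversion <- PriceTier -> CouponUse -> AdSpend -> EmailOpen) has no collider blocking it and no conditioned non-collider, so it is open.
Try {PriceTier}:
  P1: blocked at fork node PriceTier ∈ conditioning set.
  P2: blocked at fork node PriceTier ∈ conditioning set.
  P3: blocked at fork node PriceTier ∈ conditioning set.
  P4: blocked at fork node PriceTier ∈ conditioning set.
  P5: blocked at fork node PriceTier ∈ conditioning set.
{PriceTier} contains no descendant of Conversion and blocks every backdoor path.
No other singleton works — e.g. {CouponUse} leaves P5 open — so {PriceTier} is the unique smallest valid adjustment set.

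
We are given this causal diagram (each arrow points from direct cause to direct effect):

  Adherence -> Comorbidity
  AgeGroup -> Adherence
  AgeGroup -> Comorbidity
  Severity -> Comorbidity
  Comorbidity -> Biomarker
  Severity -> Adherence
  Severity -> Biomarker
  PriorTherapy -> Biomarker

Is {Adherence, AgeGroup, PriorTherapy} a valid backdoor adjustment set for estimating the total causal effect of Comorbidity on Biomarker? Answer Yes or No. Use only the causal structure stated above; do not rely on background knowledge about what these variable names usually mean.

Backdoor paths from Comorbidity to Biomarker (paths whose first edge points into Comorbidity):
  P1: Comorbidity <- Severity -> Biomarker
  P2: Comorbidity <- AgeGroup -> Adherence <- Severity -> Biomarker
  P3: Comorbidity <- Adherence <- Severity -> Biomarker
Condition 1 (no descendant of Comorbidity in the set): holds — descendants of Comorbidity are {Biomarker}; none are in {Adherence, AgeGroup, PriorTherapy}.
Condition 2 (every backdoor path blocked by {Adherence, AgeGroup, PriorTherapy}):
  P1: open — no interior node is in the conditioning set.
  P2: blocked at fork node AgeGroup ∈ conditioning set.
  P3: blocked at chain node Adherence ∈ conditioning set.
{Adherence, AgeGroup, PriorTherapy} does not satisfy the backdoor criterion.

No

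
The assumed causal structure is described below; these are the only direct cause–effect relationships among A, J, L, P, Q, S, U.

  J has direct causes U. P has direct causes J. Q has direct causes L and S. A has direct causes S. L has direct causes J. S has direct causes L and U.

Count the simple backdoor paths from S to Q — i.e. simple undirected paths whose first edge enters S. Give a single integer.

A backdoor path from S to Q is any simple undirected path whose first edge points into S (i.e. leaves S via a parent).
Parents of S: {L, U}.
Enumerating:
  P1: S <- U -> J -> L -> Q
  P2: S <- L -> Q
That exhausts the simple backdoor paths. Count: 2.

2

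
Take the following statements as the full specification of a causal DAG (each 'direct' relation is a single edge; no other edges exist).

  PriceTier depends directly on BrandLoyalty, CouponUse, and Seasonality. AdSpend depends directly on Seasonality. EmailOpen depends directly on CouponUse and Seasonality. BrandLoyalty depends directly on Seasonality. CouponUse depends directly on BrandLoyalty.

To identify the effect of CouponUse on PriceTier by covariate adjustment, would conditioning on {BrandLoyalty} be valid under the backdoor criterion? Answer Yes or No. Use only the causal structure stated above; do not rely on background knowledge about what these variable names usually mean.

Yes

Backdoor paths from CouponUse to PriceTier (paths whose first edge points into CouponUse):
  P1: CouponUse <- BrandLoyalty <- Seasonality -> PriceTier
  P2: CouponUse <- BrandLoyalty -> PriceTier
Condition 1 (no descendant of CouponUse in the set): holds — descendants of CouponUse are {EmailOpen, PriceTier}; none are in {BrandLoyalty}.
Condition 2 (every backdoor path blocked by {BrandLoyalty}):
  P1: blocked at chain node BrandLoyalty ∈ conditioning set.
  P2: blocked at fork node BrandLoyalty ∈ conditioning set.
{BrandLoyalty} satisfies the backdoor criterion.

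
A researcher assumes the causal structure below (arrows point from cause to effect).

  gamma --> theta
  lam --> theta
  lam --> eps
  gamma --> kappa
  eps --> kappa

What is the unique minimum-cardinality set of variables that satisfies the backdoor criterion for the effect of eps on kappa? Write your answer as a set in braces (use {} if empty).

{}

Variables eligible for adjustment (non-descendants of eps, excluding eps and kappa): {gamma, lam, theta}.
Backdoor paths from eps to kappa:
  P1: eps <- lam -> theta <- gamma -> kappa
Each backdoor path contains an unconditioned collider, so every path is already blocked with the empty conditioning set:
  P1: blocked at collider theta (neither it nor any descendant is in the conditioning set).
The empty set is therefore the unique smallest valid set.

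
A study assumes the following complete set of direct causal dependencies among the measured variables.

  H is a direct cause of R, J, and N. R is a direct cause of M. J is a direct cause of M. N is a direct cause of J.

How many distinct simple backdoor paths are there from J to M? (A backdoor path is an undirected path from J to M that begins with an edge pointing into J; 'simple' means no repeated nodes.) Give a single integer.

2

A backdoor path from J to M is any simple undirected path whose first edge points into J (i.e. leaves J via a parent).
Parents of J: {H, N}.
Enumerating:
  P1: J <- H -> R -> M
  P2: J <- N <- H -> R -> M
That exhausts the simple backdoor paths. Count: 2.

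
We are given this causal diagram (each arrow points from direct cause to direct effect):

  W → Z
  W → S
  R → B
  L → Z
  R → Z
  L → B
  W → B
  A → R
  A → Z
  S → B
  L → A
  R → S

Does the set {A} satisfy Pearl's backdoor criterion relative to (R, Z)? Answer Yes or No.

Yes

Backdoor paths from R to Z (paths whose first edge points into R):
  P1: R <- A <- L -> B <- W -> Z
  P2: R <- A <- L -> B <- S <- W -> Z
  P3: R <- A <- L -> Z
  P4: R <- A -> Z
Condition 1 (no descendant of R in the set): holds — descendants of R are {B, S, Z}; none are in {A}.
Condition 2 (every backdoor path blocked by {A}):
  P1: blocked at chain node A ∈ conditioning set.
  P2: blocked at chain node A ∈ conditioning set.
  P3: blocked at chain node A ∈ conditioning set.
  P4: blocked at fork node A ∈ conditioning set.
{A} satisfies the backdoor criterion.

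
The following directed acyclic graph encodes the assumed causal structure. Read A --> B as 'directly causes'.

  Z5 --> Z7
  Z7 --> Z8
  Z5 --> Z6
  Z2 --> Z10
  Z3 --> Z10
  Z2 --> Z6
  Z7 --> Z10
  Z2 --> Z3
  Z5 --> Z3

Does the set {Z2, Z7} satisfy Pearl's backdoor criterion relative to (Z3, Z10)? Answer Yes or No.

Backdoor paths from Z3 to Z10 (paths whose first edge points into Z3):
  P1: Z3 <- Z2 -> Z6 <- Z5 -> Z7 -> Z10
  P2: Z3 <- Z2 -> Z10
  P3: Z3 <- Z5 -> Z7 -> Z10
  P4: Z3 <- Z5 -> Z6 <- Z2 -> Z10
Condition 1 (no descendant of Z3 in the set): holds — descendants of Z3 are {Z10}; none are in {Z2, Z7}.
Condition 2 (every backdoor path blocked by {Z2, Z7}):
  P1: blocked at fork node Z2 ∈ conditioning set.
  P2: blocked at fork node Z2 ∈ conditioning set.
  P3: blocked at chain node Z7 ∈ conditioning set.
  P4: blocked at collider Z6 (neither it nor any descendant is in the conditioning set).
{Z2, Z7} satisfies the backdoor criterion.

Yes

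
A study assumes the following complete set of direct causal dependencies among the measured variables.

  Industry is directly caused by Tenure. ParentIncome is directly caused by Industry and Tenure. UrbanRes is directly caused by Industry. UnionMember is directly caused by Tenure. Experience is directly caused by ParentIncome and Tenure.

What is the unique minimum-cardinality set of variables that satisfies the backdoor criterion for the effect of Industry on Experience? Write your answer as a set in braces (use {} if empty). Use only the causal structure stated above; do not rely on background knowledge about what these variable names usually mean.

Variables eligible for adjustment (non-descendants of Industry, excluding Industry and Experience): {Tenure, UnionMember}.
Backdoor paths from Industry to Experience:
  P1: Industry <- Tenure -> ParentIncome -> Experience
  P2: Industry <- Tenure -> Experience
The empty set is not sufficient: P1 (Industry <- Tenure -> ParentIncome -> Experience) has no collider blocking it and no conditioned non-collider, so it is open.
Try {Tenure}:
  P1: blocked at fork node Tenure ∈ conditioning set.
  P2: blocked at fork node Tenure ∈ conditioning set.
{Tenure} contains no descendant of Industry and blocks every backdoor path.
No other singleton works — e.g. {UnionMember} leaves P1 open — so {Tenure} is the unique smallest valid adjustment set.

{Tenure}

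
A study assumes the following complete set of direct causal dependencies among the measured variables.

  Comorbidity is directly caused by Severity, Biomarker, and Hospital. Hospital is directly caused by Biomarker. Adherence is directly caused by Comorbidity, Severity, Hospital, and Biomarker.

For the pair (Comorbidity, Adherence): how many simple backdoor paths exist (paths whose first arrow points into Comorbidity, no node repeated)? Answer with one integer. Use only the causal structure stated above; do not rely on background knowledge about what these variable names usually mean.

5

A backdoor path from Comorbidity to Adherence is any simple undirected path whose first edge points into Comorbidity (i.e. leaves Comorbidity via a parent).
Parents of Comorbidity: {Biomarker, Hospital, Severity}.
Enumerating:
  P1: Comorbidity <- Biomarker -> Hospital -> Adherence
  P2: Comorbidity <- Biomarker -> Adherence
  P3: Comorbidity <- Severity -> Adherence
  P4: Comorbidity <- Hospital <- Biomarker -> Adherence
  P5: Comorbidity <- Hospital -> Adherence
That exhausts the simple backdoor paths. Count: 5.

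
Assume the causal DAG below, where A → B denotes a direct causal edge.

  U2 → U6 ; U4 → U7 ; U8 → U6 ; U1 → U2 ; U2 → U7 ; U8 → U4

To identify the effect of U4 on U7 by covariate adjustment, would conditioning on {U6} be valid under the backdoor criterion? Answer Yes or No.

No

Backdoor paths from U4 to U7 (paths whose first edge points into U4):
  P1: U4 <- U8 -> U6 <- U2 -> U7
Condition 1 (no descendant of U4 in the set): holds — descendants of U4 are {U7}; none are in {U6}.
Condition 2 (every backdoor path blocked by {U6}):
  P1: open — collider(s) U6 are conditioned on (or have a conditioned descendant) and no non-collider on the path is in the set.
{U6} does not satisfy the backdoor criterion.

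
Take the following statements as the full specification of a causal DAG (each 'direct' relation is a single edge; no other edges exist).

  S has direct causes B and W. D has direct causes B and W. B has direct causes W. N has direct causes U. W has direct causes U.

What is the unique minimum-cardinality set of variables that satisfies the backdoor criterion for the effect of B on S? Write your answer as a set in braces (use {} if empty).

Variables eligible for adjustment (non-descendants of B, excluding B and S): {N, U, W}.
Backdoor paths from B to S:
  P1: B <- W -> S
The empty set is not sufficient: P1 (B <- W -> S) has no collider blocking it and no conditioned non-collider, so it is open.
Try {W}:
  P1: blocked at fork node W ∈ conditioning set.
{W} contains no descendant of B and blocks every backdoor path.
No other singleton works — e.g. {U} leaves P1 open — so {W} is the unique smallest valid adjustment set.

{W}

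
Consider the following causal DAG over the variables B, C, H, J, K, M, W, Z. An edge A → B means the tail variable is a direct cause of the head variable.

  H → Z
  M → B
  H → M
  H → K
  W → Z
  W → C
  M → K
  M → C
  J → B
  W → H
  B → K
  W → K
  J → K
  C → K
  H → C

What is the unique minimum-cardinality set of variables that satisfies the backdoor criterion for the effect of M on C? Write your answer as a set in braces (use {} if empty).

{H}

Variables eligible for adjustment (non-descendants of M, excluding M and C): {H, J, W, Z}.
Backdoor paths from M to C:
  P1: M <- H <- W -> C
  P2: M <- H <- W -> K <- C
  P3: M <- H -> Z <- W -> C
  P4: M <- H -> Z <- W -> K <- C
  P5: M <- H -> C
  P6: M <- H -> K <- W -> C
  P7: M <- H -> K <- C
The empty set is not sufficient: P1 (M <- H <- W -> C) has no collider blocking it and no conditioned non-collider, so it is open.
Try {H}:
  P1: blocked at chain node H ∈ conditioning set.
  P2: blocked at chain node H ∈ conditioning set.
  P3: blocked at fork node H ∈ conditioning set.
  P4: blocked at fork node H ∈ conditioning set.
  P5: blocked at fork node H ∈ conditioning set.
  P6: blocked at fork node H ∈ conditioning set.
  P7: blocked at fork node H ∈ conditioning set.
{H} contains no descendant of M and blocks every backdoor path.
No other singleton works — e.g. {W} leaves P5 open — so {H} is the unique smallest valid adjustment set.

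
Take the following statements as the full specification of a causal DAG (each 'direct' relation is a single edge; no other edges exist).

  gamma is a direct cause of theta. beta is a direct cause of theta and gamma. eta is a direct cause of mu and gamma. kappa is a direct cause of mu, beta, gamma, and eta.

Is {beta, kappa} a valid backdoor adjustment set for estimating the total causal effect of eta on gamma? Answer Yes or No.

Yes

Backdoor paths from eta to gamma (paths whose first edge points into eta):
  P1: eta <- kappa -> beta -> gamma
  P2: eta <- kappa -> beta -> theta <- gamma
  P3: eta <- kappa -> gamma
Condition 1 (no descendant of eta in the set): holds — descendants of eta are {gamma, mu, theta}; none are in {beta, kappa}.
Condition 2 (every backdoor path blocked by {beta, kappa}):
  P1: blocked at fork node kappa ∈ conditioning set.
  P2: blocked at fork node kappa ∈ conditioning set.
  P3: blocked at fork node kappa ∈ conditioning set.
{beta, kappa} satisfies the backdoor criterion.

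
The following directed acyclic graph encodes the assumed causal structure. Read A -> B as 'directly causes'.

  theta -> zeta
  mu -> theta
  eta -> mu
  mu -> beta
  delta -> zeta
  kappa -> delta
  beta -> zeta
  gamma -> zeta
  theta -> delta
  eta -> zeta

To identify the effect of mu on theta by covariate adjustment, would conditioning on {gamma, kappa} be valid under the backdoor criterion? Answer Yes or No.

Backdoor paths from mu to theta (paths whose first edge points into mu):
  P1: mu <- eta -> zeta <- theta
  P2: mu <- eta -> zeta <- delta <- theta
Condition 1 (no descendant of mu in the set): holds — descendants of mu are {beta, delta, theta, zeta}; none are in {gamma, kappa}.
Condition 2 (every backdoor path blocked by {gamma, kappa}):
  P1: blocked at collider zeta (neither it nor any descendant is in the conditioning set).
  P2: blocked at collider zeta (neither it nor any descendant is in the conditioning set).
{gamma, kappa} satisfies the backdoor criterion.

Yes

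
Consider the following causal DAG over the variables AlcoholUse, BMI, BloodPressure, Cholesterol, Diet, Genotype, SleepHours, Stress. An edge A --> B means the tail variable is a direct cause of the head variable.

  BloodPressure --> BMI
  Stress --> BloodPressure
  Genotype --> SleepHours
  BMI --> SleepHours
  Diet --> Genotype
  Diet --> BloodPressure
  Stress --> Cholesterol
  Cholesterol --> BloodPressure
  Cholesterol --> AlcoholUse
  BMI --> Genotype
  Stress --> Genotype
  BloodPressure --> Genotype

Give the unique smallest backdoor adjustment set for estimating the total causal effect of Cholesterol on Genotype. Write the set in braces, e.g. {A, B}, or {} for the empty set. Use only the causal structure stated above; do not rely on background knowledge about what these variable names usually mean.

{Stress}

Variables eligible for adjustment (non-descendants of Cholesterol, excluding Cholesterol and Genotype): {Diet, Stress}.
Backdoor paths from Cholesterol to Genotype:
  P1: Cholesterol <- Stress -> BloodPressure <- Diet -> Genotype
  P2: Cholesterol <- Stress -> BloodPressure -> BMI -> Genotype
  P3: Cholesterol <- Stress -> BloodPressure -> BMI -> SleepHours <- Genotype
  P4: Cholesterol <- Stress -> BloodPressure -> Genotype
  P5: Cholesterol <- Stress -> Genotype
The empty set is not sufficient: P2 (Cholesterol <- Stress -> BloodPressure -> BMI -> Genotype) has no collider blocking it and no conditioned non-collider, so it is open.
Try {Stress}:
  P1: blocked at fork node Stress ∈ conditioning set.
  P2: blocked at fork node Stress ∈ conditioning set.
  P3: blocked at fork node Stress ∈ conditioning set.
  P4: blocked at fork node Stress ∈ conditioning set.
  P5: blocked at fork node Stress ∈ conditioning set.
{Stress} contains no descendant of Cholesterol and blocks every backdoor path.
No other singleton works — e.g. {Diet} leaves P2 open — so {Stress} is the unique smallest valid adjustment set.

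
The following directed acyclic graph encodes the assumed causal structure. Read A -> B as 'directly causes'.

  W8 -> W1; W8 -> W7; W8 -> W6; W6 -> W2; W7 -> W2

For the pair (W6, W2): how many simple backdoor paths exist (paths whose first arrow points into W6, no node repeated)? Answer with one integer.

A backdoor path from W6 to W2 is any simple undirected path whose first edge points into W6 (i.e. leaves W6 via a parent).
Parents of W6: {W8}.
Enumerating:
  P1: W6 <- W8 -> W7 -> W2
That exhausts the simple backdoor paths. Count: 1.

1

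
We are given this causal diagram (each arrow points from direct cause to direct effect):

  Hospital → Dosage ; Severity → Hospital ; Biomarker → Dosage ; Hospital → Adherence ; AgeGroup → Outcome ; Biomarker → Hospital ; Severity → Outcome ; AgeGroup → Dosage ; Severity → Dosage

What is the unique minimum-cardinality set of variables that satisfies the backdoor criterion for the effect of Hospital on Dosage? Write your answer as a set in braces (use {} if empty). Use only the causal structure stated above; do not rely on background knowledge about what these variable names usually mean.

Variables eligible for adjustment (non-descendants of Hospital, excluding Hospital and Dosage): {AgeGroup, Biomarker, Outcome, Severity}.
Backdoor paths from Hospital to Dosage:
  P1: Hospital <- Severity -> Outcome <- AgeGroup -> Dosage
  P2: Hospital <- Severity -> Dosage
  P3: Hospital <- Biomarker -> Dosage
The empty set is not sufficient: P2 (Hospital <- Severity -> Dosage) has no collider blocking it and no conditioned non-collider, so it is open.
Try {Biomarker, Severity}:
  P1: blocked at fork node Severity ∈ conditioning set.
  P2: blocked at fork node Severity ∈ conditioning set.
  P3: blocked at fork node Biomarker ∈ conditioning set.
{Biomarker, Severity} contains no descendant of Hospital and blocks every backdoor path.
Every element of {Biomarker, Severity} is needed (dropping Biomarker leaves P3 open; dropping Severity leaves P2 open), so no proper subset is valid.
Among all size-2 subsets of the eligible variables, only {Biomarker, Severity} blocks every backdoor path, so it is the unique smallest valid adjustment set.

{Biomarker, Severity}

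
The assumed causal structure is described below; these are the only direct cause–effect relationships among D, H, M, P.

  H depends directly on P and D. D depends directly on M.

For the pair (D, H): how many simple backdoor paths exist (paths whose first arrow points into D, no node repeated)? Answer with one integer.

A backdoor path from D to H is any simple undirected path whose first edge points into D (i.e. leaves D via a parent).
Parents of D: {M}.
No simple path from any parent of D reaches H without revisiting D, so there are no backdoor paths.

0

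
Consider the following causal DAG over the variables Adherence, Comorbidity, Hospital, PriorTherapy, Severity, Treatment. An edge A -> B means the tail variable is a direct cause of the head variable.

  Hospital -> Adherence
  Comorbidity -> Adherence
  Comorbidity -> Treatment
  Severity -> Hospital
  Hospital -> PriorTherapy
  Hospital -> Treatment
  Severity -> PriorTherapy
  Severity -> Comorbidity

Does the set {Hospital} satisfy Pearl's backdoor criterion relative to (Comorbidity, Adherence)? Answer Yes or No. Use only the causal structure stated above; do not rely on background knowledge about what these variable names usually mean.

Backdoor paths from Comorbidity to Adherence (paths whose first edge points into Comorbidity):
  P1: Comorbidity <- Severity -> Hospital -> Adherence
  P2: Comorbidity <- Severity -> PriorTherapy <- Hospital -> Adherence
Condition 1 (no descendant of Comorbidity in the set): holds — descendants of Comorbidity are {Adherence, Treatment}; none are in {Hospital}.
Condition 2 (every backdoor path blocked by {Hospital}):
  P1: blocked at chain node Hospital ∈ conditioning set.
  P2: blocked at collider PriorTherapy (neither it nor any descendant is in the conditioning set).
{Hospital} satisfies the backdoor criterion.

Yes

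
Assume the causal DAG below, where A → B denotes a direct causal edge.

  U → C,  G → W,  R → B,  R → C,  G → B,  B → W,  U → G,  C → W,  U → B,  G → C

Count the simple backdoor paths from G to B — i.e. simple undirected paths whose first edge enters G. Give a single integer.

3

A backdoor path from G to B is any simple undirected path whose first edge points into G (i.e. leaves G via a parent).
Parents of G: {U}.
Enumerating:
  P1: G <- U -> C <- R -> B
  P2: G <- U -> C -> W <- B
  P3: G <- U -> B
That exhausts the simple backdoor paths. Count: 3.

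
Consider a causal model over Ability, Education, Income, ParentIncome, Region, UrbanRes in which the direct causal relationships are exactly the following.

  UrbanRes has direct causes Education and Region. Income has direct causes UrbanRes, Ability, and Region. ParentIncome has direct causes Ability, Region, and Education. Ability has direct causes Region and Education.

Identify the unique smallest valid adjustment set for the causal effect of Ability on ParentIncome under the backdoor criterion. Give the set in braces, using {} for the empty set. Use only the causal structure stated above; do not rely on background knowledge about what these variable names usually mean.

{Education, Region}

Variables eligible for adjustment (non-descendants of Ability, excluding Ability and ParentIncome): {Education, Region, UrbanRes}.
Backdoor paths from Ability to ParentIncome:
  P1: Ability <- Education -> UrbanRes <- Region -> ParentIncome
  P2: Ability <- Education -> UrbanRes -> Income <- Region -> ParentIncome
  P3: Ability <- Education -> ParentIncome
  P4: Ability <- Region -> UrbanRes <- Education -> ParentIncome
  P5: Ability <- Region -> Income <- UrbanRes <- Education -> ParentIncome
  P6: Ability <- Region -> ParentIncome
The empty set is not sufficient: P3 (Ability <- Education -> ParentIncome) has no collider blocking it and no conditioned non-collider, so it is open.
Try {Education, Region}:
  P1: blocked at fork node Education ∈ conditioning set.
  P2: blocked at fork node Education ∈ conditioning set.
  P3: blocked at fork node Education ∈ conditioning set.
  P4: blocked at fork node Region ∈ conditioning set.
  P5: blocked at fork node Region ∈ conditioning set.
  P6: blocked at fork node Region ∈ conditioning set.
{Education, Region} contains no descendant of Ability and blocks every backdoor path.
Every element of {Education, Region} is needed (dropping Education leaves P3 open; dropping Region leaves P6 open), so no proper subset is valid.
Among all size-2 subsets of the eligible variables, only {Education, Region} blocks every backdoor path, so it is the unique smallest valid adjustment set.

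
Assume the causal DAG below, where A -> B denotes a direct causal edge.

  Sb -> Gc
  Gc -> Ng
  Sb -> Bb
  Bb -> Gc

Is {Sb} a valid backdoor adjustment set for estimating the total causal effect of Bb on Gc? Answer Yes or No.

Backdoor paths from Bb to Gc (paths whose first edge points into Bb):
  P1: Bb <- Sb -> Gc
Condition 1 (no descendant of Bb in the set): holds — descendants of Bb are {Gc, Ng}; none are in {Sb}.
Condition 2 (every backdoor path blocked by {Sb}):
  P1: blocked at fork node Sb ∈ conditioning set.
{Sb} satisfies the backdoor criterion.

Yes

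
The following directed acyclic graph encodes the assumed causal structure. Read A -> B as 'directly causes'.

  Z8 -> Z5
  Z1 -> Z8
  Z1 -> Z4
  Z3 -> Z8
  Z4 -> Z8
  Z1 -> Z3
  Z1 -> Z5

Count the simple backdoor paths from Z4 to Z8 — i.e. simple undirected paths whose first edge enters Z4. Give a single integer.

A backdoor path from Z4 to Z8 is any simple undirected path whose first edge points into Z4 (i.e. leaves Z4 via a parent).
Parents of Z4: {Z1}.
Enumerating:
  P1: Z4 <- Z1 -> Z3 -> Z8
  P2: Z4 <- Z1 -> Z8
  P3: Z4 <- Z1 -> Z5 <- Z8
That exhausts the simple backdoor paths. Count: 3.

3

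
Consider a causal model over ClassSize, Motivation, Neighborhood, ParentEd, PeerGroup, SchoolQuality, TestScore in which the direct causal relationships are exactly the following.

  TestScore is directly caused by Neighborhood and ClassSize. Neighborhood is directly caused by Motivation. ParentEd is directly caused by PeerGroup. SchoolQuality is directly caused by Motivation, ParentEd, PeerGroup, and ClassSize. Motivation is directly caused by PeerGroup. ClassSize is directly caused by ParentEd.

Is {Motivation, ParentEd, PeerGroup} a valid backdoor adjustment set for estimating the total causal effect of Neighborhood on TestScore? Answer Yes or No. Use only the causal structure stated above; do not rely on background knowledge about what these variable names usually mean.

Yes

Backdoor paths from Neighborhood to TestScore (paths whose first edge points into Neighborhood):
  P1: Neighborhood <- Motivation <- PeerGroup -> ParentEd -> ClassSize -> TestScore
  P2: Neighborhood <- Motivation <- PeerGroup -> ParentEd -> SchoolQuality <- ClassSize -> TestScore
  P3: Neighborhood <- Motivation <- PeerGroup -> SchoolQuality <- ParentEd -> ClassSize -> TestScore
  P4: Neighborhood <- Motivation <- PeerGroup -> SchoolQuality <- ClassSize -> TestScore
  P5: Neighborhood <- Motivation -> SchoolQuality <- PeerGroup -> ParentEd -> ClassSize -> TestScore
  P6: Neighborhood <- Motivation -> SchoolQuality <- ParentEd -> ClassSize -> TestScore
  P7: Neighborhood <- Motivation -> SchoolQuality <- ClassSize -> TestScore
Condition 1 (no descendant of Neighborhood in the set): holds — descendants of Neighborhood are {TestScore}; none are in {Motivation, ParentEd, PeerGroup}.
Condition 2 (every backdoor path blocked by {Motivation, ParentEd, PeerGroup}):
  P1: blocked at chain node Motivation ∈ conditioning set.
  P2: blocked at chain node Motivation ∈ conditioning set.
  P3: blocked at chain node Motivation ∈ conditioning set.
  P4: blocked at chain node Motivation ∈ conditioning set.
  P5: blocked at fork node Motivation ∈ conditioning set.
  P6: blocked at fork node Motivation ∈ conditioning set.
  P7: blocked at fork node Motivation ∈ conditioning set.
{Motivation, ParentEd, PeerGroup} satisfies the backdoor criterion.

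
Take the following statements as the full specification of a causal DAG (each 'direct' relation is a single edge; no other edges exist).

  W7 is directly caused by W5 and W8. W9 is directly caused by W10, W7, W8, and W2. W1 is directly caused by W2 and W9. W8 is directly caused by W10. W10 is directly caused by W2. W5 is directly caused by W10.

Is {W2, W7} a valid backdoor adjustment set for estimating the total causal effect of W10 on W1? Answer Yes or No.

No

Backdoor paths from W10 to W1 (paths whose first edge points into W10):
  P1: W10 <- W2 -> W9 -> W1
  P2: W10 <- W2 -> W1
Condition 1 (no descendant of W10 in the set): FAILS — W7 is a descendant of W10.
Condition 2 (every backdoor path blocked by {W2, W7}):
  P1: blocked at fork node W2 ∈ conditioning set.
  P2: blocked at fork node W2 ∈ conditioning set.
{W2, W7} does not satisfy the backdoor criterion.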